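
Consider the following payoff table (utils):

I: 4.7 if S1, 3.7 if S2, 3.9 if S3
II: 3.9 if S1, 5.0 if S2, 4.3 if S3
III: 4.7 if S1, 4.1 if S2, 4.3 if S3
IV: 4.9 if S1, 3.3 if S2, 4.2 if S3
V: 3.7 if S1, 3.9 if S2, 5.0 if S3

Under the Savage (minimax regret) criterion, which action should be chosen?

Column bests: S1=4.9, S2=5.0, S3=5.0.
I regrets: 0.2, 1.3, 1.1 → max 1.3
II regrets: 1.0, 0.0, 0.7 → max 1.0
III regrets: 0.2, 0.9, 0.7 → max 0.9
IV regrets: 0.0, 1.7, 0.8 → max 1.7
V regrets: 1.2, 1.1, 0.0 → max 1.2
Smallest max regret = 0.9 → III.

III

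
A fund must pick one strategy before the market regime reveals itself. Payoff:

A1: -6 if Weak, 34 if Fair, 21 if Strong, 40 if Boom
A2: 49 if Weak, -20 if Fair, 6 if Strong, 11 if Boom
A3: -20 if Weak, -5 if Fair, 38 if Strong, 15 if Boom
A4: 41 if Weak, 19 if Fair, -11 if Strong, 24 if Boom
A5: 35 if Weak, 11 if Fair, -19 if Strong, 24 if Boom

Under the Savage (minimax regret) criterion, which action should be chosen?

Column bests: Weak=49, Fair=34, Strong=38, Boom=40.
A1 regrets: 55, 0, 17, 0 → max 55
A2 regrets: 0, 54, 32, 29 → max 54
A3 regrets: 69, 39, 0, 25 → max 69
A4 regrets: 8, 15, 49, 16 → max 49
A5 regrets: 14, 23, 57, 16 → max 57
Smallest max regret = 49 → A4.

A4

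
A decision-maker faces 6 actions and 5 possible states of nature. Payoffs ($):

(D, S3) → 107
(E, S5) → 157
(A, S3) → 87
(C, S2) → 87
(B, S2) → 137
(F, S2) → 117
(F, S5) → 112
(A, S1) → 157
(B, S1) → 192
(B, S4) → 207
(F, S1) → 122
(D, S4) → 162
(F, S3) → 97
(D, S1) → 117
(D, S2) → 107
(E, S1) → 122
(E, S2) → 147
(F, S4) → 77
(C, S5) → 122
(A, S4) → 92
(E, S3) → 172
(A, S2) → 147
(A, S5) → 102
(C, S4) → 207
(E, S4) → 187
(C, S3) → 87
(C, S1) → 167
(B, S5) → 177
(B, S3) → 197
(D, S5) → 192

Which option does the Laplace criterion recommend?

Row averages: A=117, B=182, C=134, D=137, E=157, F=105
Highest average = 182 → B.

B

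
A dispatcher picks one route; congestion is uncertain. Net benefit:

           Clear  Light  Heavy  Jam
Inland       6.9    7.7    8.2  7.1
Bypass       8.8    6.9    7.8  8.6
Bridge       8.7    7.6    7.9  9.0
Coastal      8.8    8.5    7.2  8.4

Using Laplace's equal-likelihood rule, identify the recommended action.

Row averages: Inland=7.475, Bypass=8.025, Bridge=8.3, Coastal=8.225
Highest average = 8.3 → Bridge.

Bridge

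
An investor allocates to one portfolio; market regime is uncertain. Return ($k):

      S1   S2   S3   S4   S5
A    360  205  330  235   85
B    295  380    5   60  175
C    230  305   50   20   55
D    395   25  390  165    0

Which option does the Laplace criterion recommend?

Row averages: A=243, B=183, C=132, D=195
Highest average = 243 → A.

A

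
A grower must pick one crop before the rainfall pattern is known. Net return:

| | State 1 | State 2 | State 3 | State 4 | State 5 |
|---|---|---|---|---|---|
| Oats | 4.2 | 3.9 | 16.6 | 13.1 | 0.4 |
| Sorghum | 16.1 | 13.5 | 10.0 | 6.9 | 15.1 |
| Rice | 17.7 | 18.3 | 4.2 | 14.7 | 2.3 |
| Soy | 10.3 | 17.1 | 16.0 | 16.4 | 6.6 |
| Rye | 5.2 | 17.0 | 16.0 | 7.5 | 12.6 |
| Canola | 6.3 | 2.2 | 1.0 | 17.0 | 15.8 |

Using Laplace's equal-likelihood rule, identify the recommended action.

Soy

Row averages: Oats=7.64, Sorghum=12.32, Rice=11.44, Soy=13.28, Rye=11.66, Canola=8.46
Highest average = 13.28 → Soy.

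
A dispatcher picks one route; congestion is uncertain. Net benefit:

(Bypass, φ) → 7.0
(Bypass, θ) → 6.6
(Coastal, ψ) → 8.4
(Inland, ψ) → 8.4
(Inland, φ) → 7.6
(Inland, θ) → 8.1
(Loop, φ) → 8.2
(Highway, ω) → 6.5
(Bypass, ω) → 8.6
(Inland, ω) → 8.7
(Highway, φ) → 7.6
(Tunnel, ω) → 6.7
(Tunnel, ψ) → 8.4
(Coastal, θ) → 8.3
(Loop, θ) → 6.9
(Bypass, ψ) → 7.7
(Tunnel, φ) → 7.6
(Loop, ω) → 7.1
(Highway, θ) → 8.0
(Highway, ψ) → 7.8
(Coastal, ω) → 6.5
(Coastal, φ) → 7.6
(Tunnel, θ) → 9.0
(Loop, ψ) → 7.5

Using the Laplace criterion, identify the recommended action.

Inland

Row averages: Highway=7.475, Bypass=7.475, Inland=8.2, Tunnel=7.925, Loop=7.425, Coastal=7.7
Highest average = 8.2 → Inland.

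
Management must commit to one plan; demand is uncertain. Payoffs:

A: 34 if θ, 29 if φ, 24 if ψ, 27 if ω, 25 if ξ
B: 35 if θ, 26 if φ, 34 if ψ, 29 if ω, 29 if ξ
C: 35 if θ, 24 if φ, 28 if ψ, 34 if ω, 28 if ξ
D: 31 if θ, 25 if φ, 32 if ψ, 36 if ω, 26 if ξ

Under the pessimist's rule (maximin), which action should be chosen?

Row minima: A=24, B=26, C=24, D=25
Best worst-case = 26 → B.

B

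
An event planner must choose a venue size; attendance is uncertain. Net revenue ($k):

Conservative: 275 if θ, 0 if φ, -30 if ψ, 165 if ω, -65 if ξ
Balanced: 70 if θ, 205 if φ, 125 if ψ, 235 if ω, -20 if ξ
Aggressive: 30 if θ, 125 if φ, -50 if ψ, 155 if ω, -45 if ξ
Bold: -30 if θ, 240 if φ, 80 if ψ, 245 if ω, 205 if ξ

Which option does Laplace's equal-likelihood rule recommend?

Row averages: Conservative=69, Balanced=123, Aggressive=43, Bold=148
Highest average = 148 → Bold.

Bold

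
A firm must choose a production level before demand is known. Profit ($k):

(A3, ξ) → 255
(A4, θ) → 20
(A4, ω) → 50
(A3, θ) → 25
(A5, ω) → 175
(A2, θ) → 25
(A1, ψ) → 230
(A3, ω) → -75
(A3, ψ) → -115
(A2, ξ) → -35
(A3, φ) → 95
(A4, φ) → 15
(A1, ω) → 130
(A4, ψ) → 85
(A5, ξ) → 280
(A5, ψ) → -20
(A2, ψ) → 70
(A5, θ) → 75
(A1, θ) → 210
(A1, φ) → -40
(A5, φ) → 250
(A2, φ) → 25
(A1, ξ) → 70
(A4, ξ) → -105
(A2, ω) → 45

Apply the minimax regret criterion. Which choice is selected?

A5

Column bests: θ=210, φ=250, ψ=230, ω=175, ξ=280.
A1 regrets: 0, 290, 0, 45, 210 → max 290
A2 regrets: 185, 225, 160, 130, 315 → max 315
A3 regrets: 185, 155, 345, 250, 25 → max 345
A4 regrets: 190, 235, 145, 125, 385 → max 385
A5 regrets: 135, 0, 250, 0, 0 → max 250
Smallest max regret = 250 → A5.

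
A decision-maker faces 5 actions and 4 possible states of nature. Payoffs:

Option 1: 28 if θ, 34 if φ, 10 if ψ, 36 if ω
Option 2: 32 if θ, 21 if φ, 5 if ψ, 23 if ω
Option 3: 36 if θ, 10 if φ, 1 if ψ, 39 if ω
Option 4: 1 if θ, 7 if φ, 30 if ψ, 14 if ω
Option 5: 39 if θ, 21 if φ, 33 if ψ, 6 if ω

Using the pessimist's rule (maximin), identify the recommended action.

Row minima: Option 1=10, Option 2=5, Option 3=1, Option 4=1, Option 5=6
Best worst-case = 10 → Option 1.

Option 1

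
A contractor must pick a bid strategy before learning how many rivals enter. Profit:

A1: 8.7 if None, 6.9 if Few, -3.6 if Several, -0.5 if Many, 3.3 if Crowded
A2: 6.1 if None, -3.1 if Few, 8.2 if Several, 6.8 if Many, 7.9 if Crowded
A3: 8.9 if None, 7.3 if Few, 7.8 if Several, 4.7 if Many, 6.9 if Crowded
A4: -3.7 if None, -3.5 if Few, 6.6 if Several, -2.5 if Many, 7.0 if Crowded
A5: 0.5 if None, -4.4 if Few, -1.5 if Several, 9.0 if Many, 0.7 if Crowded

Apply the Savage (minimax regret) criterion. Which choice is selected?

A3

Column bests: None=8.9, Few=7.3, Several=8.2, Many=9.0, Crowded=7.9.
A1 regrets: 0.2, 0.4, 11.8, 9.5, 4.6 → max 11.8
A2 regrets: 2.8, 10.4, 0.0, 2.2, 0.0 → max 10.4
A3 regrets: 0.0, 0.0, 0.4, 4.3, 1.0 → max 4.3
A4 regrets: 12.6, 10.8, 1.6, 11.5, 0.9 → max 12.6
A5 regrets: 8.4, 11.7, 9.7, 0.0, 7.2 → max 11.7
Smallest max regret = 4.3 → A3.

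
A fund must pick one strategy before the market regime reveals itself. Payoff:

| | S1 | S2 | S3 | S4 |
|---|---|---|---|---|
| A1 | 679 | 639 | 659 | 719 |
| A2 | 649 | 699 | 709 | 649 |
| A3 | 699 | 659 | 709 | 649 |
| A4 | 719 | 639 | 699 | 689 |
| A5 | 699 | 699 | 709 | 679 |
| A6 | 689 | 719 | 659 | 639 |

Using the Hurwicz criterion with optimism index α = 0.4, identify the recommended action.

A5

A1: 0.4·719 + 0.6·639 = 671
A2: 0.4·709 + 0.6·649 = 673
A3: 0.4·709 + 0.6·649 = 673
A4: 0.4·719 + 0.6·639 = 671
A5: 0.4·709 + 0.6·679 = 691
A6: 0.4·719 + 0.6·639 = 671
Highest Hurwicz score = 691 → A5.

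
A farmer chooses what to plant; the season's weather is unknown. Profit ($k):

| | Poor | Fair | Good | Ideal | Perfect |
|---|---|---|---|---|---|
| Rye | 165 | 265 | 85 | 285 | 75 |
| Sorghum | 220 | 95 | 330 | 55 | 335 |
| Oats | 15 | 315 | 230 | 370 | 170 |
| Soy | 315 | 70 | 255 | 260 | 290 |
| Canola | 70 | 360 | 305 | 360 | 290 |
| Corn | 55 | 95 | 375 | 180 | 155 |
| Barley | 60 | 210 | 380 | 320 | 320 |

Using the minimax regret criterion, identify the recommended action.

Canola

Column bests: Poor=315, Fair=360, Good=380, Ideal=370, Perfect=335.
Rye regrets: 150, 95, 295, 85, 260 → max 295
Sorghum regrets: 95, 265, 50, 315, 0 → max 315
Oats regrets: 300, 45, 150, 0, 165 → max 300
Soy regrets: 0, 290, 125, 110, 45 → max 290
Canola regrets: 245, 0, 75, 10, 45 → max 245
Corn regrets: 260, 265, 5, 190, 180 → max 265
Barley regrets: 255, 150, 0, 50, 15 → max 255
Smallest max regret = 245 → Canola.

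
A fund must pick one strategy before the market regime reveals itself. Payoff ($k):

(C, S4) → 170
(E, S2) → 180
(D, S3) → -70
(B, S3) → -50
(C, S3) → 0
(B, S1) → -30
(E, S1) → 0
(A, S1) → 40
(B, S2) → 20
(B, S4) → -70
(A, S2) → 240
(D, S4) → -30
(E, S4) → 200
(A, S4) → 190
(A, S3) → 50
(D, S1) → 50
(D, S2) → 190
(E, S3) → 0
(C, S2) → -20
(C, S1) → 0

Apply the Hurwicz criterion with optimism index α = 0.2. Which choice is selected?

A: 0.2·240 + 0.8·40 = 80
B: 0.2·20 + 0.8·(-70) = -52
C: 0.2·170 + 0.8·(-20) = 18
D: 0.2·190 + 0.8·(-70) = -18
E: 0.2·200 + 0.8·0 = 40
Highest Hurwicz score = 80 → A.

A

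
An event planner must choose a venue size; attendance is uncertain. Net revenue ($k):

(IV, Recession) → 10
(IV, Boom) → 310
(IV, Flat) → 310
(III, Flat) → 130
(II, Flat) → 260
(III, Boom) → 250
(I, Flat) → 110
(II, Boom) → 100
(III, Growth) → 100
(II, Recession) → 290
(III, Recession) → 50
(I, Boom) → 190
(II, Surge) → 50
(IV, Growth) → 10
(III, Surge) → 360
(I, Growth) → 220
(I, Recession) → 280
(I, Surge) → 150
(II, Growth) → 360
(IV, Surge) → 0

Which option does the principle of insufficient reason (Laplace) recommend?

II

Row averages: I=190, II=212, III=178, IV=128
Highest average = 212 → II.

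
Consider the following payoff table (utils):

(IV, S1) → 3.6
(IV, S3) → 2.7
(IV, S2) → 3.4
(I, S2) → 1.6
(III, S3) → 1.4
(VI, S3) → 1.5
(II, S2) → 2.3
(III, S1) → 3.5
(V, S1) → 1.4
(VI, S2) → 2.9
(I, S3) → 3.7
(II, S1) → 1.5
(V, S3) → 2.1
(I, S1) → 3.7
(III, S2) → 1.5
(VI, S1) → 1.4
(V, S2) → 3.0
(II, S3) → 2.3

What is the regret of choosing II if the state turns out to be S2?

Best payoff under S2 is 3.4.
Regret = 3.4 − 2.3 = 1.1.

1.1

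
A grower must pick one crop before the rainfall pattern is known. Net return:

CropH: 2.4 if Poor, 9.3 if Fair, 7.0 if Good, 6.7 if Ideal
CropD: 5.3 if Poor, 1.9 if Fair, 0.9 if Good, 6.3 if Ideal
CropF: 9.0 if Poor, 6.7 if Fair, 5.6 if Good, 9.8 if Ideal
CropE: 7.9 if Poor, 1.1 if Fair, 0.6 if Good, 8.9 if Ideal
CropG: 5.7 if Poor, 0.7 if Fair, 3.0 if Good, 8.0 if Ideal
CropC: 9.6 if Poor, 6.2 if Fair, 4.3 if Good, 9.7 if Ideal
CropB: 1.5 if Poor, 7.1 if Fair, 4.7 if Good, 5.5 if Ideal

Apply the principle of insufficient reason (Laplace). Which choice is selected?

Row averages: CropH=6.35, CropD=3.6, CropF=7.775, CropE=4.625, CropG=4.35, CropC=7.45, CropB=4.7
Highest average = 7.775 → CropF.

CropF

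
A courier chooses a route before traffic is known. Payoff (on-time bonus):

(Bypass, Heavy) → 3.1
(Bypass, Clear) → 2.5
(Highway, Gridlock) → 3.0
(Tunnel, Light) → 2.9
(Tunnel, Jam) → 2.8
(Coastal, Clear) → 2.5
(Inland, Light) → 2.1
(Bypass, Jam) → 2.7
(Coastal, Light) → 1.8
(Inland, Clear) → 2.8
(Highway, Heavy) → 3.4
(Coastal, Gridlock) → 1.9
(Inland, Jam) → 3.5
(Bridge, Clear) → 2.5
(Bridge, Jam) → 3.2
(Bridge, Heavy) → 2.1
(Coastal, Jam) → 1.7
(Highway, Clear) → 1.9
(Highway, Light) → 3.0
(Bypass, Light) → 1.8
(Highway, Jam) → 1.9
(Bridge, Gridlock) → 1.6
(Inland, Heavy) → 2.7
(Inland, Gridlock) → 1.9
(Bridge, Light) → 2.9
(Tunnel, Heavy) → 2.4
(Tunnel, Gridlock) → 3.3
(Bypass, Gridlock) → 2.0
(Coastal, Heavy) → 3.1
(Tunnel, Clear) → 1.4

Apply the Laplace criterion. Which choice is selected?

Row averages: Bypass=2.42, Highway=2.64, Tunnel=2.56, Inland=2.6, Bridge=2.46, Coastal=2.2
Highest average = 2.64 → Highway.

Highway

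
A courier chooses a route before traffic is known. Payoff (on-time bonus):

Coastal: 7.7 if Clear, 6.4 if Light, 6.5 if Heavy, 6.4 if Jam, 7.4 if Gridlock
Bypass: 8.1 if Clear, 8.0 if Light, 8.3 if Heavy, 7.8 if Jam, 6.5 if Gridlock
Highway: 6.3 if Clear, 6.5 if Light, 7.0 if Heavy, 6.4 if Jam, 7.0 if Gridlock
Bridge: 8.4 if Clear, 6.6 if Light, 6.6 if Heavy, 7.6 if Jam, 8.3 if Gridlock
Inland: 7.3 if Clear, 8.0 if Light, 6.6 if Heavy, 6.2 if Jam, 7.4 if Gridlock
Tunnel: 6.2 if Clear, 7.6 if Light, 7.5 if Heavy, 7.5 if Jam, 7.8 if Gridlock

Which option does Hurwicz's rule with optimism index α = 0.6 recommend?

Bridge

Coastal: 0.6·7.7 + 0.4·6.4 = 7.18
Bypass: 0.6·8.3 + 0.4·6.5 = 7.58
Highway: 0.6·7.0 + 0.4·6.3 = 6.72
Bridge: 0.6·8.4 + 0.4·6.6 = 7.68
Inland: 0.6·8.0 + 0.4·6.2 = 7.28
Tunnel: 0.6·7.8 + 0.4·6.2 = 7.16
Highest Hurwicz score = 7.68 → Bridge.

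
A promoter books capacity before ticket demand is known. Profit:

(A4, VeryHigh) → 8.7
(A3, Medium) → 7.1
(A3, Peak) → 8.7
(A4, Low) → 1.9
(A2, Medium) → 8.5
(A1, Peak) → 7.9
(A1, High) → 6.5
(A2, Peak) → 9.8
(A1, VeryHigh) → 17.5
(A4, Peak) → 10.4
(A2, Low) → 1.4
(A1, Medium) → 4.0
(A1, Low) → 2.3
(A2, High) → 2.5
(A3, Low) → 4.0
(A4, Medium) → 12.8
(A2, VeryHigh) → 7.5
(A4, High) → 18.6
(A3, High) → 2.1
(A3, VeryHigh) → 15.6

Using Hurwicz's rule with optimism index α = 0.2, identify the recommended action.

A1

A1: 0.2·17.5 + 0.8·2.3 = 5.34
A2: 0.2·9.8 + 0.8·1.4 = 3.08
A3: 0.2·15.6 + 0.8·2.1 = 4.8
A4: 0.2·18.6 + 0.8·1.9 = 5.24
Highest Hurwicz score = 5.34 → A1.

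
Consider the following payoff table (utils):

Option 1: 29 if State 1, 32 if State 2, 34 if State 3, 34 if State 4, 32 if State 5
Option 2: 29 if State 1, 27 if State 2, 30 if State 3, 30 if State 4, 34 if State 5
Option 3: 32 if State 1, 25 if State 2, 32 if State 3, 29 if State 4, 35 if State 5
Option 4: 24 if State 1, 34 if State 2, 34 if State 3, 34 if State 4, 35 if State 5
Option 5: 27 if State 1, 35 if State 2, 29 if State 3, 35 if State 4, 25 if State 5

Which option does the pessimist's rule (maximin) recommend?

Row minima: Option 1=29, Option 2=27, Option 3=25, Option 4=24, Option 5=25
Best worst-case = 29 → Option 1.

Option 1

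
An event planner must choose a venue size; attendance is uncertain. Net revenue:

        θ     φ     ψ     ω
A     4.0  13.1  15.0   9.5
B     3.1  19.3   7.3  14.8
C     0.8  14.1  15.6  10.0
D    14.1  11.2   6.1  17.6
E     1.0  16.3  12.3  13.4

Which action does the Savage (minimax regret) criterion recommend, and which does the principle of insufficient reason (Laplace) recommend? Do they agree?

Column bests: θ=14.1, φ=19.3, ψ=15.6, ω=17.6.
A regrets: 10.1, 6.2, 0.6, 8.1 → max 10.1
B regrets: 11.0, 0.0, 8.3, 2.8 → max 11.0
C regrets: 13.3, 5.2, 0.0, 7.6 → max 13.3
D regrets: 0.0, 8.1, 9.5, 0.0 → max 9.5
E regrets: 13.1, 3.0, 3.3, 4.2 → max 13.1
Smallest max regret = 9.5 → D.
Row averages: A=10.4, B=11.125, C=10.125, D=12.25, E=10.75
Highest average = 12.25 → D.

minimax regret → D; laplace → D (agree)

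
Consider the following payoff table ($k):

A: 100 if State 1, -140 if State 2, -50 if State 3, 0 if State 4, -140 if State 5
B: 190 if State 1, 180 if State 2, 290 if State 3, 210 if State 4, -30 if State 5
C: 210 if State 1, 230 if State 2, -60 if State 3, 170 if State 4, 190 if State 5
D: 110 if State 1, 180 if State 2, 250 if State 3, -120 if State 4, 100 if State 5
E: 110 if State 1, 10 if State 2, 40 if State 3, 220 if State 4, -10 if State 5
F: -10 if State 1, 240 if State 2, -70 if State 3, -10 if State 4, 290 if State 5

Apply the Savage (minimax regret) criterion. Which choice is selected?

E

Column bests: State 1=210, State 2=240, State 3=290, State 4=220, State 5=290.
A regrets: 110, 380, 340, 220, 430 → max 430
B regrets: 20, 60, 0, 10, 320 → max 320
C regrets: 0, 10, 350, 50, 100 → max 350
D regrets: 100, 60, 40, 340, 190 → max 340
E regrets: 100, 230, 250, 0, 300 → max 300
F regrets: 220, 0, 360, 230, 0 → max 360
Smallest max regret = 300 → E.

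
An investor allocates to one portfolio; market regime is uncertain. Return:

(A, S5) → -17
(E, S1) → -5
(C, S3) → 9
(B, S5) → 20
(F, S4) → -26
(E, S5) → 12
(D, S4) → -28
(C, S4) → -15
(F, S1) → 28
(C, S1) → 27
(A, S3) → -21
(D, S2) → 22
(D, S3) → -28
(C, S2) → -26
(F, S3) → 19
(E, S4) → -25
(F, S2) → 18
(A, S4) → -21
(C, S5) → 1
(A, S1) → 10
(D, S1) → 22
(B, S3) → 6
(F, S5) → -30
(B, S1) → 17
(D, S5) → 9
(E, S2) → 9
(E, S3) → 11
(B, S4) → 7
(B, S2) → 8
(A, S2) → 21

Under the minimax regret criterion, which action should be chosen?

B

Column bests: S1=28, S2=22, S3=19, S4=7, S5=20.
A regrets: 18, 1, 40, 28, 37 → max 40
B regrets: 11, 14, 13, 0, 0 → max 14
C regrets: 1, 48, 10, 22, 19 → max 48
D regrets: 6, 0, 47, 35, 11 → max 47
E regrets: 33, 13, 8, 32, 8 → max 33
F regrets: 0, 4, 0, 33, 50 → max 50
Smallest max regret = 14 → B.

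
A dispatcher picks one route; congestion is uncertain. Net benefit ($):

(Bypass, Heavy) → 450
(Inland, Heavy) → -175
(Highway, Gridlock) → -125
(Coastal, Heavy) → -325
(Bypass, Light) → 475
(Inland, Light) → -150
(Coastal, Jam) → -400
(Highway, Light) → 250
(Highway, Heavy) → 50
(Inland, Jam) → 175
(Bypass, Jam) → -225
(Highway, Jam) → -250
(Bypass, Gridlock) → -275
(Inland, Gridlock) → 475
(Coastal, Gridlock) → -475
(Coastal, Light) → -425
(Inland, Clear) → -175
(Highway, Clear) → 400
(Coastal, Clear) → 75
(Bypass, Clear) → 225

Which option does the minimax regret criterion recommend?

Column bests: Clear=400, Light=475, Heavy=450, Jam=175, Gridlock=475.
Inland regrets: 575, 625, 625, 0, 0 → max 625
Coastal regrets: 325, 900, 775, 575, 950 → max 950
Highway regrets: 0, 225, 400, 425, 600 → max 600
Bypass regrets: 175, 0, 0, 400, 750 → max 750
Smallest max regret = 600 → Highway.

Highway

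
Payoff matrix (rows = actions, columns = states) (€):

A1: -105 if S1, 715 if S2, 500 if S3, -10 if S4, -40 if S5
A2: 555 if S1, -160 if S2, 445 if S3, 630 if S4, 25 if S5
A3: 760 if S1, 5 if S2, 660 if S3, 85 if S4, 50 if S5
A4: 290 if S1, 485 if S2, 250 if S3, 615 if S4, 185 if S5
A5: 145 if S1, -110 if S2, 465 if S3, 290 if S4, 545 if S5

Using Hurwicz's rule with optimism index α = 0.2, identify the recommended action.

A1: 0.2·715 + 0.8·(-105) = 59
A2: 0.2·630 + 0.8·(-160) = -2
A3: 0.2·760 + 0.8·5 = 156
A4: 0.2·615 + 0.8·185 = 271
A5: 0.2·545 + 0.8·(-110) = 21
Highest Hurwicz score = 271 → A4.

A4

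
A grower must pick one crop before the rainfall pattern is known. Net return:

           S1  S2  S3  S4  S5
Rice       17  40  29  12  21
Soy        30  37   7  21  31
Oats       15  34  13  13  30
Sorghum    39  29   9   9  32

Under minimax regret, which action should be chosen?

Column bests: S1=39, S2=40, S3=29, S4=21, S5=32.
Rice regrets: 22, 0, 0, 9, 11 → max 22
Soy regrets: 9, 3, 22, 0, 1 → max 22
Oats regrets: 24, 6, 16, 8, 2 → max 24
Sorghum regrets: 0, 11, 20, 12, 0 → max 20
Smallest max regret = 20 → Sorghum.

Sorghum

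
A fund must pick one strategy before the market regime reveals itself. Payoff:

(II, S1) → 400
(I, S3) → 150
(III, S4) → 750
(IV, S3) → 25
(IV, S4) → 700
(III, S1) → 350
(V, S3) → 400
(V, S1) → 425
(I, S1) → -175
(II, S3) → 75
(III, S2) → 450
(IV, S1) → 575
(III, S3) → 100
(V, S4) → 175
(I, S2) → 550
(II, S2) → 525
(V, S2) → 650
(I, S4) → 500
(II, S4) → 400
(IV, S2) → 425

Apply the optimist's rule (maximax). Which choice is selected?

Row maxima: I=550, II=525, III=750, IV=700, V=650
Best best-case = 750 → III.

III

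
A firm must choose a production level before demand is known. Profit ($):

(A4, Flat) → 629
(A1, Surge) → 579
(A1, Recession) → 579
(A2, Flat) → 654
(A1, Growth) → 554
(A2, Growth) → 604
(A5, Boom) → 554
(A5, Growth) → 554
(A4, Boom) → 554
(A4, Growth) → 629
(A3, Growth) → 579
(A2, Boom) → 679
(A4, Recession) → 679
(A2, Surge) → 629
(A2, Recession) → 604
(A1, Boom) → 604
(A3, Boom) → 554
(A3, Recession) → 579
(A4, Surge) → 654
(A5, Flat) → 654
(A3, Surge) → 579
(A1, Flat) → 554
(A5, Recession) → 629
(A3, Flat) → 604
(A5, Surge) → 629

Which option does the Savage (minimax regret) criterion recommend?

A2

Column bests: Recession=679, Flat=654, Growth=629, Boom=679, Surge=654.
A1 regrets: 100, 100, 75, 75, 75 → max 100
A2 regrets: 75, 0, 25, 0, 25 → max 75
A3 regrets: 100, 50, 50, 125, 75 → max 125
A4 regrets: 0, 25, 0, 125, 0 → max 125
A5 regrets: 50, 0, 75, 125, 25 → max 125
Smallest max regret = 75 → A2.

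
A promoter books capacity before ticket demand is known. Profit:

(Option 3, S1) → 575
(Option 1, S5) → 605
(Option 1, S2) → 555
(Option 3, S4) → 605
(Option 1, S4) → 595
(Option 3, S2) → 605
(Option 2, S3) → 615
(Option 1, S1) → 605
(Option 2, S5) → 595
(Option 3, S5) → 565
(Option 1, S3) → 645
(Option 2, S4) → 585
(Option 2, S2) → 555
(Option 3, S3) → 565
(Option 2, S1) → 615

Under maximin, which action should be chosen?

Option 3

Row minima: Option 1=555, Option 2=555, Option 3=565
Best worst-case = 565 → Option 3.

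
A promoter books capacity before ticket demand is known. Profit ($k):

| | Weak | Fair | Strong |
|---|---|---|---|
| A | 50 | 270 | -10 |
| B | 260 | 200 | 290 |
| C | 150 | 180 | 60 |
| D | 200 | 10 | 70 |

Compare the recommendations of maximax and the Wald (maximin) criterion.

maximax → B; maximin → B (agree)

Row maxima: A=270, B=290, C=180, D=200
Best best-case = 290 → B.
Row minima: A=-10, B=200, C=60, D=10
Best worst-case = 200 → B.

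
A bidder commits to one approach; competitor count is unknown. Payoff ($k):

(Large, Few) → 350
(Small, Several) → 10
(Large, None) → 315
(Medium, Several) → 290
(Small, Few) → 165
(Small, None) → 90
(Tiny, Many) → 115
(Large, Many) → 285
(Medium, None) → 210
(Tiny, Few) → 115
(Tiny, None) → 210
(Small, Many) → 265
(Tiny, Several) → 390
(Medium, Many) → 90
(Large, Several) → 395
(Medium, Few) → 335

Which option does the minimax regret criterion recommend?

Large

Column bests: None=315, Few=350, Several=395, Many=285.
Tiny regrets: 105, 235, 5, 170 → max 235
Small regrets: 225, 185, 385, 20 → max 385
Medium regrets: 105, 15, 105, 195 → max 195
Large regrets: 0, 0, 0, 0 → max 0
Smallest max regret = 0 → Large.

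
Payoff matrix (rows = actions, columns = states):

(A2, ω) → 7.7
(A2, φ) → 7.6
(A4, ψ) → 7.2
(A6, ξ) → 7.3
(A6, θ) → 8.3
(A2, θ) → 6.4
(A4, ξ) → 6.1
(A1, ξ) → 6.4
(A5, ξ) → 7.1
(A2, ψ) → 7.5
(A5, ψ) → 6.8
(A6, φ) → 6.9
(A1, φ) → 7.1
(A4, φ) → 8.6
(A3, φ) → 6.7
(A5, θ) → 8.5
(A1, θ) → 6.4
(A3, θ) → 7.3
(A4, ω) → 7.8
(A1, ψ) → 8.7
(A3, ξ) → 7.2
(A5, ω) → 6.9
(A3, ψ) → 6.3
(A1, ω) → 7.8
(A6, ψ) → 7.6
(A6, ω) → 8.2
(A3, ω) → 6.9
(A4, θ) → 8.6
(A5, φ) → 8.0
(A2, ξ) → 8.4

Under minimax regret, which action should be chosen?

Column bests: θ=8.6, φ=8.6, ψ=8.7, ω=8.2, ξ=8.4.
A1 regrets: 2.2, 1.5, 0.0, 0.4, 2.0 → max 2.2
A2 regrets: 2.2, 1.0, 1.2, 0.5, 0.0 → max 2.2
A3 regrets: 1.3, 1.9, 2.4, 1.3, 1.2 → max 2.4
A4 regrets: 0.0, 0.0, 1.5, 0.4, 2.3 → max 2.3
A5 regrets: 0.1, 0.6, 1.9, 1.3, 1.3 → max 1.9
A6 regrets: 0.3, 1.7, 1.1, 0.0, 1.1 → max 1.7
Smallest max regret = 1.7 → A6.

A6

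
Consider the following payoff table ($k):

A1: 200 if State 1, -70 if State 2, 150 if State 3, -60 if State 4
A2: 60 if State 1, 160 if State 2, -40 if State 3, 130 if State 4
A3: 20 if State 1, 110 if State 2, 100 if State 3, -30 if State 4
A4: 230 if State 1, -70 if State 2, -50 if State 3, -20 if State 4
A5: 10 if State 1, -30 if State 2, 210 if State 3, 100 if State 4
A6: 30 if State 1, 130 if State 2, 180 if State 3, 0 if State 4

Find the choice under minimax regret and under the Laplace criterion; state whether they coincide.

minimax regret → A6; laplace → A6 (agree)

Column bests: State 1=230, State 2=160, State 3=210, State 4=130.
A1 regrets: 30, 230, 60, 190 → max 230
A2 regrets: 170, 0, 250, 0 → max 250
A3 regrets: 210, 50, 110, 160 → max 210
A4 regrets: 0, 230, 260, 150 → max 260
A5 regrets: 220, 190, 0, 30 → max 220
A6 regrets: 200, 30, 30, 130 → max 200
Smallest max regret = 200 → A6.
Row averages: A1=55, A2=77.5, A3=50, A4=22.5, A5=72.5, A6=85
Highest average = 85 → A6.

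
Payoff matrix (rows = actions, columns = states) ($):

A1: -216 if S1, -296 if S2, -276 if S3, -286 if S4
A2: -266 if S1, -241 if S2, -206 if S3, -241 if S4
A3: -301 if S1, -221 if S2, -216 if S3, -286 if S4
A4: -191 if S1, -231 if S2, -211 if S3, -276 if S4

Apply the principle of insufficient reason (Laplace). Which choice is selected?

Row averages: A1=-268.5, A2=-238.5, A3=-256, A4=-227.25
Highest average = -227.25 → A4.

A4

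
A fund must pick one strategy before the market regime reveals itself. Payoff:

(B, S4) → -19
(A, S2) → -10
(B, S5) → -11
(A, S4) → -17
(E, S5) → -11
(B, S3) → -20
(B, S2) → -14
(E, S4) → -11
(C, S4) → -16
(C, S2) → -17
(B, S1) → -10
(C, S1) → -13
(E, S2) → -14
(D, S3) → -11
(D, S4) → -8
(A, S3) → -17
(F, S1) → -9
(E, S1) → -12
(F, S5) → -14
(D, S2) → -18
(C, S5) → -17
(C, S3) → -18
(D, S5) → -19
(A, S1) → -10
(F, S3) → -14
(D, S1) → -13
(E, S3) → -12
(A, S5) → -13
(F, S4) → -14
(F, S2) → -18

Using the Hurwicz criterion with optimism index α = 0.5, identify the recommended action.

E

A: 0.5·(-10) + 0.5·(-17) = -13.5
B: 0.5·(-10) + 0.5·(-20) = -15
C: 0.5·(-13) + 0.5·(-18) = -15.5
D: 0.5·(-8) + 0.5·(-19) = -13.5
E: 0.5·(-11) + 0.5·(-14) = -12.5
F: 0.5·(-9) + 0.5·(-18) = -13.5
Highest Hurwicz score = -12.5 → E.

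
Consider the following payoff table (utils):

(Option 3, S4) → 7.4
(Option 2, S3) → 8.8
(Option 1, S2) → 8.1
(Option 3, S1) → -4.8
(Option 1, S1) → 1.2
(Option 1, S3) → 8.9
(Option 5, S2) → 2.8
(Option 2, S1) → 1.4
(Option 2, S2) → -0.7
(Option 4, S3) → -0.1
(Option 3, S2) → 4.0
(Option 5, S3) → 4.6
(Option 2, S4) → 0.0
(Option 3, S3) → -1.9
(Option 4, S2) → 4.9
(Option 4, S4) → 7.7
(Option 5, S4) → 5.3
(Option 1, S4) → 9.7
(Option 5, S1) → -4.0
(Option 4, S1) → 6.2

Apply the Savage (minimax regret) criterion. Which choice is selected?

Column bests: S1=6.2, S2=8.1, S3=8.9, S4=9.7.
Option 1 regrets: 5.0, 0.0, 0.0, 0.0 → max 5.0
Option 2 regrets: 4.8, 8.8, 0.1, 9.7 → max 9.7
Option 3 regrets: 11.0, 4.1, 10.8, 2.3 → max 11.0
Option 4 regrets: 0.0, 3.2, 9.0, 2.0 → max 9.0
Option 5 regrets: 10.2, 5.3, 4.3, 4.4 → max 10.2
Smallest max regret = 5.0 → Option 1.

Option 1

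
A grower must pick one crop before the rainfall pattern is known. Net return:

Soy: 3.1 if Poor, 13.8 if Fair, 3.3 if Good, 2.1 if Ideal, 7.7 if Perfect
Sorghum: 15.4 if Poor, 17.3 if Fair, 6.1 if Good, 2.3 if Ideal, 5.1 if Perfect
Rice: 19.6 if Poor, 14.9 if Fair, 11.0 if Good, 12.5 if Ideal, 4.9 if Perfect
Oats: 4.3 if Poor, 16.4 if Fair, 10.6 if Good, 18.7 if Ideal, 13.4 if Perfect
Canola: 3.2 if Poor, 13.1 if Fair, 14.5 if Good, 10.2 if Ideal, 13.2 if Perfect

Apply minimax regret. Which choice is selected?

Rice

Column bests: Poor=19.6, Fair=17.3, Good=14.5, Ideal=18.7, Perfect=13.4.
Soy regrets: 16.5, 3.5, 11.2, 16.6, 5.7 → max 16.6
Sorghum regrets: 4.2, 0.0, 8.4, 16.4, 8.3 → max 16.4
Rice regrets: 0.0, 2.4, 3.5, 6.2, 8.5 → max 8.5
Oats regrets: 15.3, 0.9, 3.9, 0.0, 0.0 → max 15.3
Canola regrets: 16.4, 4.2, 0.0, 8.5, 0.2 → max 16.4
Smallest max regret = 8.5 → Rice.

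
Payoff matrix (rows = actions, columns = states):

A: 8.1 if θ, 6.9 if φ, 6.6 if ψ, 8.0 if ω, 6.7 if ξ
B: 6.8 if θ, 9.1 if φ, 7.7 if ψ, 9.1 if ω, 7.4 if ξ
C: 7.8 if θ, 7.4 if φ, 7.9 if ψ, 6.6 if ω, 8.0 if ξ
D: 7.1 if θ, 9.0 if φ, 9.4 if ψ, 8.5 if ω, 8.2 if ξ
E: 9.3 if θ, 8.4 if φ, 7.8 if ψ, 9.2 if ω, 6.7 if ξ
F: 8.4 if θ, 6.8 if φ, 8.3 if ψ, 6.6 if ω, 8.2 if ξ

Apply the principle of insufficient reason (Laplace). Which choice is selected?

Row averages: A=7.26, B=8.02, C=7.54, D=8.44, E=8.28, F=7.66
Highest average = 8.44 → D.

D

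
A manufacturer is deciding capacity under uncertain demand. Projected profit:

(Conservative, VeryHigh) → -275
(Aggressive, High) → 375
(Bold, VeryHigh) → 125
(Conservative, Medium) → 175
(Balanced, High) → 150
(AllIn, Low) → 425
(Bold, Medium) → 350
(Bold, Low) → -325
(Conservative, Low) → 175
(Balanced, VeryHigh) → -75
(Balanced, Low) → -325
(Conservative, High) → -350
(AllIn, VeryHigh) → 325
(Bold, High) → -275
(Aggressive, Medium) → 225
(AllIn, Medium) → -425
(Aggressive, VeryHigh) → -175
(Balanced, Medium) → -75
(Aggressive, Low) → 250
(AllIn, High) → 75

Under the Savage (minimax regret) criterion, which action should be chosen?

Column bests: Low=425, Medium=350, High=375, VeryHigh=325.
Conservative regrets: 250, 175, 725, 600 → max 725
Balanced regrets: 750, 425, 225, 400 → max 750
Aggressive regrets: 175, 125, 0, 500 → max 500
Bold regrets: 750, 0, 650, 200 → max 750
AllIn regrets: 0, 775, 300, 0 → max 775
Smallest max regret = 500 → Aggressive.

Aggressive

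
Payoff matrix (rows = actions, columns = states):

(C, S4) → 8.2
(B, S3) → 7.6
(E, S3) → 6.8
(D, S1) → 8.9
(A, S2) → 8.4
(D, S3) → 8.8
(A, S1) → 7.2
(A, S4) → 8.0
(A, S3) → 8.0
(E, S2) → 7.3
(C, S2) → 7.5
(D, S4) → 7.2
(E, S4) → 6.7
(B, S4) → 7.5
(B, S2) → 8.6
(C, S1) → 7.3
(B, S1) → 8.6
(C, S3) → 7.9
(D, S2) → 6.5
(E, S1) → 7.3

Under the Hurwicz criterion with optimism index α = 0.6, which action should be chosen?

A: 0.6·8.4 + 0.4·7.2 = 7.92
B: 0.6·8.6 + 0.4·7.5 = 8.16
C: 0.6·8.2 + 0.4·7.3 = 7.84
D: 0.6·8.9 + 0.4·6.5 = 7.94
E: 0.6·7.3 + 0.4·6.7 = 7.06
Highest Hurwicz score = 8.16 → B.

B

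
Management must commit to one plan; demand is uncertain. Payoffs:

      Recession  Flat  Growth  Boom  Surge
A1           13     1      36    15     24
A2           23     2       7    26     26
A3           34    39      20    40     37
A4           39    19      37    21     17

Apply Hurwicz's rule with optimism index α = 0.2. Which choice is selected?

A1: 0.2·36 + 0.8·1 = 8
A2: 0.2·26 + 0.8·2 = 6.8
A3: 0.2·40 + 0.8·20 = 24
A4: 0.2·39 + 0.8·17 = 21.4
Highest Hurwicz score = 24 → A3.

A3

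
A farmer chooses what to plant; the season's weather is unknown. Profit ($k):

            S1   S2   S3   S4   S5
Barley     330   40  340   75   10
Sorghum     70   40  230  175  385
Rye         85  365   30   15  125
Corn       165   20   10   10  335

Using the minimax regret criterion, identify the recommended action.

Column bests: S1=330, S2=365, S3=340, S4=175, S5=385.
Barley regrets: 0, 325, 0, 100, 375 → max 375
Sorghum regrets: 260, 325, 110, 0, 0 → max 325
Rye regrets: 245, 0, 310, 160, 260 → max 310
Corn regrets: 165, 345, 330, 165, 50 → max 345
Smallest max regret = 310 → Rye.

Rye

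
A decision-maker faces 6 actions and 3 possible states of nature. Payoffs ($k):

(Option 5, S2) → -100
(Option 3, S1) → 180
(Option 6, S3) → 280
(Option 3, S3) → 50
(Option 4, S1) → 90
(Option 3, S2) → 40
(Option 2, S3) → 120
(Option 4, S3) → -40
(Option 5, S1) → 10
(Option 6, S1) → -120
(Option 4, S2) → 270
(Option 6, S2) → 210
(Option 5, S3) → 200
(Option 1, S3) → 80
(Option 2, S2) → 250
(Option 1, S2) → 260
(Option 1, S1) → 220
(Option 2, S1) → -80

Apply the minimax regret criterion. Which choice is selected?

Column bests: S1=220, S2=270, S3=280.
Option 1 regrets: 0, 10, 200 → max 200
Option 2 regrets: 300, 20, 160 → max 300
Option 3 regrets: 40, 230, 230 → max 230
Option 4 regrets: 130, 0, 320 → max 320
Option 5 regrets: 210, 370, 80 → max 370
Option 6 regrets: 340, 60, 0 → max 340
Smallest max regret = 200 → Option 1.

Option 1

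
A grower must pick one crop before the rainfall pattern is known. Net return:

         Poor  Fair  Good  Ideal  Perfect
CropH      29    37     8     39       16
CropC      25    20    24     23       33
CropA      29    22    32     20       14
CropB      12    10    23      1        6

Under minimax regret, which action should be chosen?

CropC

Column bests: Poor=29, Fair=37, Good=32, Ideal=39, Perfect=33.
CropH regrets: 0, 0, 24, 0, 17 → max 24
CropC regrets: 4, 17, 8, 16, 0 → max 17
CropA regrets: 0, 15, 0, 19, 19 → max 19
CropB regrets: 17, 27, 9, 38, 27 → max 38
Smallest max regret = 17 → CropC.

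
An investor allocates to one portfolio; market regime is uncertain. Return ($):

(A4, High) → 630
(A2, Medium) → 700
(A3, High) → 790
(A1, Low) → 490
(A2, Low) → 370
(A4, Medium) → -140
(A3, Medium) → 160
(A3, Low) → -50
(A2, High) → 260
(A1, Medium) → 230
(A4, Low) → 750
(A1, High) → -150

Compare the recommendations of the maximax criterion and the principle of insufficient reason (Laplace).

maximax → A3; laplace → A2 (disagree)

Row maxima: A1=490, A2=700, A3=790, A4=750
Best best-case = 790 → A3.
Row averages: A1=190, A2=1330/3, A3=300, A4=1240/3
Highest average = 1330/3 → A2.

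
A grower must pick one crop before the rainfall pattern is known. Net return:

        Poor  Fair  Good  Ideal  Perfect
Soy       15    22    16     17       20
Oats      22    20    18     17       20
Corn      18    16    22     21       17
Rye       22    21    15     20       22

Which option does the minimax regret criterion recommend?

Oats

Column bests: Poor=22, Fair=22, Good=22, Ideal=21, Perfect=22.
Soy regrets: 7, 0, 6, 4, 2 → max 7
Oats regrets: 0, 2, 4, 4, 2 → max 4
Corn regrets: 4, 6, 0, 0, 5 → max 6
Rye regrets: 0, 1, 7, 1, 0 → max 7
Smallest max regret = 4 → Oats.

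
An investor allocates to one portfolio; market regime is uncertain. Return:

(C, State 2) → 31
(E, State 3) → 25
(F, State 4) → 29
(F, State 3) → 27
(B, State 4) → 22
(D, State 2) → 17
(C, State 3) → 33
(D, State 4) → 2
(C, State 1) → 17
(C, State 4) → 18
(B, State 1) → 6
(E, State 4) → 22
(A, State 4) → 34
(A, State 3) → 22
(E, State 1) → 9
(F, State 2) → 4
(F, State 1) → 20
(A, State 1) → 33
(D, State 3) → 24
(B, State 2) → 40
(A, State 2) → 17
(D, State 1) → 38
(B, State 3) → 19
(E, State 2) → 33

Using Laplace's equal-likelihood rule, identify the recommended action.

A

Row averages: A=26.5, B=21.75, C=24.75, D=20.25, E=22.25, F=20
Highest average = 26.5 → A.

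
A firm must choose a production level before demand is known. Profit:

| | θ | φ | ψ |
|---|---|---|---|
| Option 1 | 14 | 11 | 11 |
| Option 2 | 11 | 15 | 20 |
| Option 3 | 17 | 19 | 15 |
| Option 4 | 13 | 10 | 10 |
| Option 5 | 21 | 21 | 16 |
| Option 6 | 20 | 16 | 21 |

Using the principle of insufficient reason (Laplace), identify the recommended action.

Option 5

Row averages: Option 1=12, Option 2=46/3, Option 3=17, Option 4=11, Option 5=58/3, Option 6=19
Highest average = 58/3 → Option 5.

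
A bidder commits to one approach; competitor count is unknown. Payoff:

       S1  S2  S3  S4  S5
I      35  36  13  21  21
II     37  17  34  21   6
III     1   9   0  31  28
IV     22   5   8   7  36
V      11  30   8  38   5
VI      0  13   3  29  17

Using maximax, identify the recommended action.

V

Row maxima: I=36, II=37, III=31, IV=36, V=38, VI=29
Best best-case = 38 → V.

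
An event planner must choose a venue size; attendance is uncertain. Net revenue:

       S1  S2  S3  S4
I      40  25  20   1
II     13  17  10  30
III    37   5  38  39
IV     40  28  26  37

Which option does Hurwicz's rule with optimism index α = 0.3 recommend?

I: 0.3·40 + 0.7·1 = 12.7
II: 0.3·30 + 0.7·10 = 16
III: 0.3·39 + 0.7·5 = 15.2
IV: 0.3·40 + 0.7·26 = 30.2
Highest Hurwicz score = 30.2 → IV.

IV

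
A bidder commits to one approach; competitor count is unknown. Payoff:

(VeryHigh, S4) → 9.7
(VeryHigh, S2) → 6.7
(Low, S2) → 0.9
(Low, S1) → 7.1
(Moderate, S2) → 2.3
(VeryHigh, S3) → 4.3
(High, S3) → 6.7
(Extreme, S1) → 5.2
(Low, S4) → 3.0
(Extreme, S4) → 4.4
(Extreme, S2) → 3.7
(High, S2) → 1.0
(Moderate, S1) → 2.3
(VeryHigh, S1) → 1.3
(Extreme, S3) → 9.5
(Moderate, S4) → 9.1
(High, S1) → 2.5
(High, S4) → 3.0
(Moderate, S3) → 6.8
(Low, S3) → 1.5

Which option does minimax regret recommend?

Moderate

Column bests: S1=7.1, S2=6.7, S3=9.5, S4=9.7.
Low regrets: 0.0, 5.8, 8.0, 6.7 → max 8.0
Moderate regrets: 4.8, 4.4, 2.7, 0.6 → max 4.8
High regrets: 4.6, 5.7, 2.8, 6.7 → max 6.7
VeryHigh regrets: 5.8, 0.0, 5.2, 0.0 → max 5.8
Extreme regrets: 1.9, 3.0, 0.0, 5.3 → max 5.3
Smallest max regret = 4.8 → Moderate.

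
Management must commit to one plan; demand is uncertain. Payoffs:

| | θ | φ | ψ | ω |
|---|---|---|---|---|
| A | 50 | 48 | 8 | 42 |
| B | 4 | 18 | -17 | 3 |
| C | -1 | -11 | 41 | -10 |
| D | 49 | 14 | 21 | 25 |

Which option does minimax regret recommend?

Column bests: θ=50, φ=48, ψ=41, ω=42.
A regrets: 0, 0, 33, 0 → max 33
B regrets: 46, 30, 58, 39 → max 58
C regrets: 51, 59, 0, 52 → max 59
D regrets: 1, 34, 20, 17 → max 34
Smallest max regret = 33 → A.

A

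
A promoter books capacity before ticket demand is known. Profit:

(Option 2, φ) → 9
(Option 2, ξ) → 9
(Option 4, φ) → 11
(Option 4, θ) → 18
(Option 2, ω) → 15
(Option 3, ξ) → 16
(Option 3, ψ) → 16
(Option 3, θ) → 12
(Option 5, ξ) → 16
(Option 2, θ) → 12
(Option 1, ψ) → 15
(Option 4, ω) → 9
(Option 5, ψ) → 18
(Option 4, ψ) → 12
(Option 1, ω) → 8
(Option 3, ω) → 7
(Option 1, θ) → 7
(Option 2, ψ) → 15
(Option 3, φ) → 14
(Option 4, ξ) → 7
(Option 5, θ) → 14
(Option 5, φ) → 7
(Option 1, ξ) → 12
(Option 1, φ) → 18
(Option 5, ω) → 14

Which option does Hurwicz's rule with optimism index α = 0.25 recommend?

Option 1: 0.25·18 + 0.75·7 = 9.75
Option 2: 0.25·15 + 0.75·9 = 10.5
Option 3: 0.25·16 + 0.75·7 = 9.25
Option 4: 0.25·18 + 0.75·7 = 9.75
Option 5: 0.25·18 + 0.75·7 = 9.75
Highest Hurwicz score = 10.5 → Option 2.

Option 2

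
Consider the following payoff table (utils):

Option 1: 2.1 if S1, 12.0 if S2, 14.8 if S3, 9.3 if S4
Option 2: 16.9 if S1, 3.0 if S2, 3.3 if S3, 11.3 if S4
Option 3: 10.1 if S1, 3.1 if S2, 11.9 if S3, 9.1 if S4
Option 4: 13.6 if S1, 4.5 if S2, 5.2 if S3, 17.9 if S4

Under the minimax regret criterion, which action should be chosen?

Option 3

Column bests: S1=16.9, S2=12.0, S3=14.8, S4=17.9.
Option 1 regrets: 14.8, 0.0, 0.0, 8.6 → max 14.8
Option 2 regrets: 0.0, 9.0, 11.5, 6.6 → max 11.5
Option 3 regrets: 6.8, 8.9, 2.9, 8.8 → max 8.9
Option 4 regrets: 3.3, 7.5, 9.6, 0.0 → max 9.6
Smallest max regret = 8.9 → Option 3.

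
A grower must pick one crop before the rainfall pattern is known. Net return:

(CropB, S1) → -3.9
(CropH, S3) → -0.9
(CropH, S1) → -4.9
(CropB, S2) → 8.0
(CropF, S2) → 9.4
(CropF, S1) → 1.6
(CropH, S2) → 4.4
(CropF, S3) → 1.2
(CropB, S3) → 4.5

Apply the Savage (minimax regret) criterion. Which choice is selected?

CropF

Column bests: S1=1.6, S2=9.4, S3=4.5.
CropB regrets: 5.5, 1.4, 0.0 → max 5.5
CropF regrets: 0.0, 0.0, 3.3 → max 3.3
CropH regrets: 6.5, 5.0, 5.4 → max 6.5
Smallest max regret = 3.3 → CropF.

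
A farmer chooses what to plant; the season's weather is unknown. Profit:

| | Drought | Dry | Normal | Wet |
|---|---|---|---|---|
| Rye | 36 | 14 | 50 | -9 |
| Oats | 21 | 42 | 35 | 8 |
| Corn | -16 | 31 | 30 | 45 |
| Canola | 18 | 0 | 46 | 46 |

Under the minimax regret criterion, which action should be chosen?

Oats

Column bests: Drought=36, Dry=42, Normal=50, Wet=46.
Rye regrets: 0, 28, 0, 55 → max 55
Oats regrets: 15, 0, 15, 38 → max 38
Corn regrets: 52, 11, 20, 1 → max 52
Canola regrets: 18, 42, 4, 0 → max 42
Smallest max regret = 38 → Oats.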